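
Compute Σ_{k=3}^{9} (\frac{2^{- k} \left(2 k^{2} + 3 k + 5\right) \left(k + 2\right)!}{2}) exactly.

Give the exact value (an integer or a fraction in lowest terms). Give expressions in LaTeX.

Σ = 8887650

Ratio r(k) = (k + 3)*(3*k + 2*(k + 1)**2 + 8)/(2*(2*k**2 + 3*k + 5)).
Gosper form: A/B · C(k+1)/C(k) with A=k/2 + 3/2, B=1, C=k**2 + 3*k/2 + 5/2.
Need (k/2 + 3/2)·f(k+1) − (1)·f(k) = k**2 + 3*k/2 + 5/2.
From deg A=1, deg B=0, deg C=2: d=1.
A polynomial solution: f(k) = 2*k - 1.
So s_k = (B(k−1)f/C)·t_k = (2*(2*k - 1)/(2*k**2 + 3*k + 5))·t_k = (2*k - 1)*factorial(k + 2)/2**k.
Δs = (2*k**2 + 3*k + 5)*factorial(k + 2)/(2*2**k), as required.
Telescoping: Σ = s_(10) − s_(3) = 8887725 − (75) = 8887650.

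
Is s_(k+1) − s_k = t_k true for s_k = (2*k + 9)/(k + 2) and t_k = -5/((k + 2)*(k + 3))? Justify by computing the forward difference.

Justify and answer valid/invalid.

valid (s_(k+1) − s_k reduces to t_k)

s_(k+1) = (2*k + 11)/(k + 3)
s_(k+1) − s_k = -5/(k**2 + 5*k + 6)
(s_(k+1) − s_k) − t_k = 0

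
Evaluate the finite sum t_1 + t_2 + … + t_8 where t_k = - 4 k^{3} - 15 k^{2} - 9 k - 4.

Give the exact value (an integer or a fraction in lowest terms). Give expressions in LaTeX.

Ratio r(k) = (4*k**3 + 27*k**2 + 51*k + 32)/(4*k**3 + 15*k**2 + 9*k + 4).
So A=1 and B=1, with C=k**3 + 15*k**2/4 + 9*k/4 + 1.
Key eq: (1)·f(k+1) = (1)·f(k) + (k**3 + 15*k**2/4 + 9*k/4 + 1).
Degrees (0,0,3) ⇒ d ≤ 4.
A polynomial solution: f(k) = k*(k**3 + 3*k**2 - 2*k + 2)/4.
Get s_k = R·t_k = k*(-k**3 - 3*k**2 + 2*k - 2) with R(k) = B(k−1)f(k)/C(k) = k*(k**3 + 3*k**2 - 2*k + 2)/(4*k**3 + 15*k**2 + 9*k + 4).
Δs = -4*k**3 - 15*k**2 - 9*k - 4, as required.
Sum = s_(9) − s_(1); s_(9) = -8604, s_(1) = -4 ⇒ -8600.

Σ = -8600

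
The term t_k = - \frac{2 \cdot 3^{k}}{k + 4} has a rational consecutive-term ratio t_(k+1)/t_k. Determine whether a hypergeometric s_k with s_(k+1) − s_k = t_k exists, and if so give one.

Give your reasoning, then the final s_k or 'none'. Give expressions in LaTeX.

Compute t_(k+1)/t_k: get 3*(k + 4)/(k + 5).
Normal form (A,B,C) = (3*k + 12, k + 5, 1).
Key eq: (3*k + 12)·f(k+1) = (k + 4)·f(k) + (1).
From deg A=1, deg B=1, deg C=0: d=-1.
deg f ≤ -1 is impossible — no certificate.

no hypergeometric antidifference exists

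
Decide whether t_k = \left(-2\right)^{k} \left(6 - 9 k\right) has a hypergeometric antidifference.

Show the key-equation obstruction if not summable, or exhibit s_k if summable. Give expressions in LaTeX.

Step 1: r(k) = 2*(-3*k - 1)/(3*k - 2).
So A=-2 and B=1, with C=k - 2/3.
Need (-2)·f(k+1) − (1)·f(k) = k - 2/3.
deg f ≤ 1 (via 0,0,1).
Solve for f: f(k) = -(3*k - 4)/9 (degree 1 ≤ 1).
Certificate R = B(k−1)f/C = -(3*k - 4)/(3*(3*k - 2)) gives s_k = (-2)**k*(3*k - 4).
Δs = (-2)**k*(6 - 9*k), as required.

Yes. s_k = \left(-2\right)^{k} \left(3 k - 4\right).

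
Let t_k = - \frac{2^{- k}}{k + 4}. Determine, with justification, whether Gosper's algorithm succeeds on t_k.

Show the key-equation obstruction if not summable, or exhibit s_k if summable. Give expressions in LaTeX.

No. Not Gosper-summable.

Compute t_(k+1)/t_k: get (k + 4)/(2*(k + 5)).
Normal form (A,B,C) = (k/2 + 2, k + 5, 1).
f must satisfy (k/2 + 2)·f(k+1) − (k + 4)·f(k) = 1.
From deg A=1, deg B=1, deg C=0: d=-1.
deg f ≤ -1 is impossible — no certificate.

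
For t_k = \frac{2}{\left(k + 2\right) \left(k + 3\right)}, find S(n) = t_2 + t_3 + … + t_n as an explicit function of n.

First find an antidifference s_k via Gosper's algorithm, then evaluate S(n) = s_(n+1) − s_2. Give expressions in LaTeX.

r(k) = (k + 2)/(k + 4) after simplifying.
A = k + 2, B = k + 4, C = 1.
Set up (k + 2)·f(k+1) − (k + 3)·f(k) − (1) = 0.
From deg A=1, deg B=1, deg C=0: d=1.
Coefficient equations give f(k) = k/2.
So s_k = (B(k−1)f/C)·t_k = (k*(k + 3)/2)·t_k = k/(k + 2).
Check: Δs_k = 2/(k**2 + 5*k + 6). ✓
s_(n+1) = (n + 1)/(n + 3) and s_(2) = 1/2, so S(n) = (n - 1)/(2*(n + 3)).

S(n) = \frac{n - 1}{2 \left(n + 3\right)}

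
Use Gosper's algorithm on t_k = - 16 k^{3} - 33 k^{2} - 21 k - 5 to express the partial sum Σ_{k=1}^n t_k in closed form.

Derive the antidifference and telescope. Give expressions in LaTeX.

S(n) = n \left(- 4 n^{3} - 19 n^{2} - 31 n - 21\right)

Step 1: r(k) = (16*k**3 + 81*k**2 + 135*k + 75)/(16*k**3 + 33*k**2 + 21*k + 5).
Normal form (A,B,C) = (1, 1, k**3 + 33*k**2/16 + 21*k/16 + 5/16).
Set up (1)·f(k+1) − (1)·f(k) − (k**3 + 33*k**2/16 + 21*k/16 + 5/16) = 0.
deg f ≤ 4 (via 0,0,3).
Match coefficients ⇒ f(k) = k**2*(4*k**2 + 3*k - 2)/16.
Then R = B(k−1)f/C = k**2*(4*k**2 + 3*k - 2)/(16*k**3 + 33*k**2 + 21*k + 5), so s_k = R(k)·t_k = k**2*(-4*k**2 - 3*k + 2).
s_(k+1) − s_k = -16*k**3 - 33*k**2 - 21*k - 5 = t_k.
Telescope: S(n) = s_(n+1) − s_(1) = -4*n**4 - 19*n**3 - 31*n**2 - 21*n - 5 − (-5) = n*(-4*n**3 - 19*n**2 - 31*n - 21).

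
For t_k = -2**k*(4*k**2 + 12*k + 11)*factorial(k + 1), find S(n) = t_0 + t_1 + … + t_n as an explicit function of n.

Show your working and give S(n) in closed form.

S(n) = -4*2**n*n*factorial(n + 2) - 6*2**n*factorial(n + 2) + 1

t_(k+1)/t_k = 2*(4*k**3 + 28*k**2 + 67*k + 54)/(4*k**2 + 12*k + 11).
Gosper form: A/B · C(k+1)/C(k) with A=2*k + 4, B=1, C=k**2 + 3*k + 11/4.
Key eq: (2*k + 4)·f(k+1) = (1)·f(k) + (k**2 + 3*k + 11/4).
d = 1 from the (1,0,2) case.
Match coefficients ⇒ f(k) = (2*k + 1)/4.
Certificate R = B(k−1)f/C = (2*k + 1)/(4*k**2 + 12*k + 11) gives s_k = -2**k*(2*k + 1)*factorial(k + 1).
Δs = -2**k*(4*k**2 + 12*k + 11)*factorial(k + 1), as required.
Telescope: S(n) = s_(n+1) − s_(0) = -2**(n + 1)*(2*n + 3)*factorial(n + 2) − (-1) = -4*2**n*n*factorial(n + 2) - 6*2**n*factorial(n + 2) + 1.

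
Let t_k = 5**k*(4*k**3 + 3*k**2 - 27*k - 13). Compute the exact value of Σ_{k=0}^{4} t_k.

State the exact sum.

Compute t_(k+1)/t_k: get 5*(4*k**3 + 15*k**2 - 9*k - 33)/(4*k**3 + 3*k**2 - 27*k - 13).
Factor: A=5; B=1; C=k**3 + 3*k**2/4 - 27*k/4 - 13/4.
Set up (5)·f(k+1) − (1)·f(k) − (k**3 + 3*k**2/4 - 27*k/4 - 13/4) = 0.
From deg A=0, deg B=0, deg C=3: d=3.
Solve for f: f(k) = (k**3 - 3*k**2 - 3*k + 3)/4 (degree 3 ≤ 3).
Then R = B(k−1)f/C = (k**3 - 3*k**2 - 3*k + 3)/(4*k**3 + 3*k**2 - 27*k - 13), so s_k = R(k)·t_k = 5**k*(k**3 - 3*k**2 - 3*k + 3).
Check: Δs_k = 5**k*(4*k**3 + 3*k**2 - 27*k - 13). ✓
Evaluate s at k=5 and k=0: 118750 and 3; difference 118747.

Σ = 118747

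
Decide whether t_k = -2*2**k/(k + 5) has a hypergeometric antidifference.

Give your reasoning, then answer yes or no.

The ratio is 2*(k + 5)/(k + 6).
Normal form (A,B,C) = (2*k + 10, k + 6, 1).
Need (2*k + 10)·f(k+1) − (k + 5)·f(k) = 1.
Degrees (1,1,0) ⇒ d ≤ -1.
Negative degree bound (-1): no f exists, t_k not Gosper-summable.

No. Not Gosper-summable.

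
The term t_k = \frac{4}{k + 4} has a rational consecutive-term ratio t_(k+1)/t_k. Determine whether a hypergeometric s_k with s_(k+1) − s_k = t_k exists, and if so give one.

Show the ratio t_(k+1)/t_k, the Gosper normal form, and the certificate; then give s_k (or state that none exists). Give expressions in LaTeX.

Ratio r(k) = (k + 4)/(k + 5).
So A=k + 4 and B=k + 5, with C=1.
Need (k + 4)·f(k+1) − (k + 4)·f(k) = 1.
From deg A=1, deg B=1, deg C=0: d=0.
f = c0 ⇒ A·f(k+1) − B(k−1)·f(k) − C = -1. The system {-1 = 0} is inconsistent; no antidifference.

none — t_k is not Gosper-summable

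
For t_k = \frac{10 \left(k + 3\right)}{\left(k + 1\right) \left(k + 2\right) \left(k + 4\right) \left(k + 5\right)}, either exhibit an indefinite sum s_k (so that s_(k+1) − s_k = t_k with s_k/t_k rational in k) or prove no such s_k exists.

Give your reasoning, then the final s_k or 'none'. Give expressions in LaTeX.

s_k = \frac{5 k \left(k + 5\right)}{4 \left(k^{2} + 5 k + 4\right)}

r(k) = (k + 1)*(k + 4)**2/((k + 3)**2*(k + 6)) after simplifying.
So A=k + 1 and B=k + 6, with C=k**2 + 6*k + 9.
Solve (k + 1)·f(k+1) − (k + 5)·f(k) = k**2 + 6*k + 9.
From deg A=1, deg B=1, deg C=2: d=4.
A polynomial solution: f(k) = k*(k + 2)*(k + 3)*(k + 5)/8.
Then R = B(k−1)f/C = k*(k + 2)*(k + 5)**2/(8*(k + 3)), so s_k = R(k)·t_k = 5*k*(k + 5)/(4*(k**2 + 5*k + 4)).
Verify: 10*(k + 3)/(k**4 + 12*k**3 + 49*k**2 + 78*k + 40) matches t_k.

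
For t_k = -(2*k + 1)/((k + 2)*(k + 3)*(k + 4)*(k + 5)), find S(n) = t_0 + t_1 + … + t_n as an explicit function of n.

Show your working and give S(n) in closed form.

S(n) = (-n**3 - 12*n**2 - 23*n - 12)/(24*(n**3 + 12*n**2 + 47*n + 60))

r(k) = (k + 2)*(2*k + 3)/((k + 6)*(2*k + 1)) after simplifying.
A = k + 2, B = k + 6, C = k + 1/2.
Set up (k + 2)·f(k+1) − (k + 5)·f(k) − (k + 1/2) = 0.
Bound: deg f ≤ 3.
A polynomial solution: f(k) = k*(k**2 + 9*k + 2)/48.
Certificate R = B(k−1)f/C = k*(k + 5)*(k**2 + 9*k + 2)/(24*(2*k + 1)) gives s_k = k*(-k**2 - 9*k - 2)/(24*(k + 2)*(k + 3)*(k + 4)).
Check: Δs_k = (-2*k - 1)/(k**4 + 14*k**3 + 71*k**2 + 154*k + 120). ✓
Evaluate: s_(n+1) = (-n**3 - 12*n**2 - 23*n - 12)/(24*(n**3 + 12*n**2 + 47*n + 60)); subtract s_(0) = 0 ⇒ S(n) = (-n**3 - 12*n**2 - 23*n - 12)/(24*(n**3 + 12*n**2 + 47*n + 60)).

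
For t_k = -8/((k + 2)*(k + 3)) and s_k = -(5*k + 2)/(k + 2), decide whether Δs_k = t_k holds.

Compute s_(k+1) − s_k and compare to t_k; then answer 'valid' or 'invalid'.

s_(k+1) = (-5*k - 7)/(k + 3)
s_(k+1) − s_k = -8/(k**2 + 5*k + 6)
(s_(k+1) − s_k) − t_k = 0

Valid: the claim telescopes to t_k.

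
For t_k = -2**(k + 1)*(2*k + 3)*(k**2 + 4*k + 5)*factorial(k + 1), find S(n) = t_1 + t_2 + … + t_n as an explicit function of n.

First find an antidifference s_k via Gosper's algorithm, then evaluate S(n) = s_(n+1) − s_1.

The ratio is 2*(k + 2)*(2*k + 5)*(4*k + (k + 1)**2 + 9)/((2*k + 3)*(k**2 + 4*k + 5)).
So A=2*k + 4 and B=1, with C=k**3 + 11*k**2/2 + 11*k + 15/2.
f must satisfy (2*k + 4)·f(k+1) − (1)·f(k) = k**3 + 11*k**2/2 + 11*k + 15/2.
deg f ≤ 2 (via 1,0,3).
Solve for f: f(k) = (k + 1)**2/2 (degree 2 ≤ 2).
R(k) = B(k−1)·f(k)/C(k) = (k + 1)**2/((2*k + 3)*(k**2 + 4*k + 5)); s_k = R·t_k = -2**(k + 1)*(k + 1)**2*factorial(k + 1).
Check: Δs_k = -2**(k + 1)*(2*k + 3)*(k**2 + 4*k + 5)*factorial(k + 1). ✓
Telescope: S(n) = s_(n+1) − s_(1) = -2**(n + 2)*(n + 2)**2*factorial(n + 2) − (-32) = -4*2**n*n**4*factorial(n) - 28*2**n*n**3*factorial(n) - 72*2**n*n**2*factorial(n) - 80*2**n*n*factorial(n) - 32*2**n*factorial(n) + 32.

S(n) = -4*2**n*n**4*factorial(n) - 28*2**n*n**3*factorial(n) - 72*2**n*n**2*factorial(n) - 80*2**n*n*factorial(n) - 32*2**n*factorial(n) + 32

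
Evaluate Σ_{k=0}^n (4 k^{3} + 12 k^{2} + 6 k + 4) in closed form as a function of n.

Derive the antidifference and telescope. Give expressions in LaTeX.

S(n) = n^{4} + 6 n^{3} + 10 n^{2} + 9 n + 4

Compute t_(k+1)/t_k: get (2*k**3 + 12*k**2 + 21*k + 13)/(2*k**3 + 6*k**2 + 3*k + 2).
So A=1 and B=1, with C=k**3 + 3*k**2 + 3*k/2 + 1.
Solve (1)·f(k+1) − (1)·f(k) = k**3 + 3*k**2 + 3*k/2 + 1.
deg f ≤ 4 (via 0,0,3).
Coefficient equations give f(k) = k*(k + 3)*(k**2 - k + 1)/4.
Certificate R = B(k−1)f/C = k*(k + 3)*(k**2 - k + 1)/(2*(2*k**3 + 6*k**2 + 3*k + 2)) gives s_k = k*(k**3 + 2*k**2 - 2*k + 3).
Δs = 4*k**3 + 12*k**2 + 6*k + 4, as required.
Evaluate: s_(n+1) = n**4 + 6*n**3 + 10*n**2 + 9*n + 4; subtract s_(0) = 0 ⇒ S(n) = n**4 + 6*n**3 + 10*n**2 + 9*n + 4.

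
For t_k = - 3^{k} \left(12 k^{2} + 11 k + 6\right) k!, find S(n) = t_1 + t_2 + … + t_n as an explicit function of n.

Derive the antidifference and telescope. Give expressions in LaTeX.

S(n) = - 12 \cdot 3^{n} n^{2} n! - 15 \cdot 3^{n} n n! - 3 \cdot 3^{n} n! + 3

Step 1: r(k) = 3*(12*k**3 + 47*k**2 + 64*k + 29)/(12*k**2 + 11*k + 6).
Normal form (A,B,C) = (3*k + 3, 1, k**2 + 11*k/12 + 1/2).
Need (3*k + 3)·f(k+1) − (1)·f(k) = k**2 + 11*k/12 + 1/2.
Bound: deg f ≤ 1.
Solve for f: f(k) = (4*k - 3)/12 (degree 1 ≤ 1).
Get s_k = R·t_k = -3**k*(4*k - 3)*factorial(k) with R(k) = B(k−1)f(k)/C(k) = (4*k - 3)/(12*k**2 + 11*k + 6).
Check: Δs_k = -3**k*(12*k**2 + 11*k + 6)*factorial(k). ✓
Evaluate: s_(n+1) = -3**(n + 1)*(4*n + 1)*factorial(n + 1); subtract s_(1) = -3 ⇒ S(n) = -12*3**n*n**2*factorial(n) - 15*3**n*n*factorial(n) - 3*3**n*factorial(n) + 3.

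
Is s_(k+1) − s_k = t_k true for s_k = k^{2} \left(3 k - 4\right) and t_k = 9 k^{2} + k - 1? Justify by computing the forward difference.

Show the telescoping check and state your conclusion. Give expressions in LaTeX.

Valid: the claim telescopes to t_k.

s_(k+1) = (k + 1)**2*(3*k - 1)
s_(k+1) − s_k = 9*k**2 + k - 1
(s_(k+1) − s_k) − t_k = 0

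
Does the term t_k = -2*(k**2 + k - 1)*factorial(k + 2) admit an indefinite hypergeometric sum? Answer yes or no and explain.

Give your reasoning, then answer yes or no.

Yes. s_k = -2*(k - 2)*factorial(k + 2).

Compute t_(k+1)/t_k: get (k + 3)*(k + (k + 1)**2)/(k**2 + k - 1).
Normal form (A,B,C) = (k + 3, 1, k**2 + k - 1).
f must satisfy (k + 3)·f(k+1) − (1)·f(k) = k**2 + k - 1.
From deg A=1, deg B=0, deg C=2: d=1.
Solving with deg f ≤ 1: f(k) = k - 2.
R(k) = B(k−1)·f(k)/C(k) = (k - 2)/(k**2 + k - 1); s_k = R·t_k = -2*(k - 2)*factorial(k + 2).
s_(k+1) − s_k = -2*(k**2 + k - 1)*factorial(k + 2) = t_k.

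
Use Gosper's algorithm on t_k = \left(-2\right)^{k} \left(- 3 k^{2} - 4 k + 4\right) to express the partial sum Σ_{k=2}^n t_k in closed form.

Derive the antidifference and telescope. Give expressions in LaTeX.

Step 1: r(k) = 2*(-4*k - 3*(k + 1)**2)/(3*k**2 + 4*k - 4).
So A=-2 and B=1, with C=k**2 + 4*k/3 - 4/3.
Key eq: (-2)·f(k+1) = (1)·f(k) + (k**2 + 4*k/3 - 4/3).
deg f ≤ 2 (via 0,0,2).
Solving with deg f ≤ 2: f(k) = -(k**2 - 2)/3.
Then R = B(k−1)f/C = -(k**2 - 2)/((k + 2)*(3*k - 2)), so s_k = R(k)·t_k = (-2)**k*(k**2 - 2).
Δs = (-2)**k*(-3*k**2 - 4*k + 4), as required.
s_(n+1) = (-2)**(n + 1)*(n**2 + 2*n - 1) and s_(2) = 8, so S(n) = -2*(-2)**n*n**2 - 4*(-2)**n*n + 2*(-2)**n - 8.

S(n) = - 2 \left(-2\right)^{n} n^{2} - 4 \left(-2\right)^{n} n + 2 \left(-2\right)^{n} - 8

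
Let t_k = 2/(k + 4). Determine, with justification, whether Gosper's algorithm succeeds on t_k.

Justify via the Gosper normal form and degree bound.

Step 1: r(k) = (k + 4)/(k + 5).
Normal form (A,B,C) = (k + 4, k + 5, 1).
Key eq: (k + 4)·f(k+1) = (k + 4)·f(k) + (1).
Degrees (1,1,0) ⇒ d ≤ 0.
Write f(k) = c0. Then LHS − RHS = -1, requiring -1 = 0: contradictory. No certificate.

No — key equation has no polynomial f.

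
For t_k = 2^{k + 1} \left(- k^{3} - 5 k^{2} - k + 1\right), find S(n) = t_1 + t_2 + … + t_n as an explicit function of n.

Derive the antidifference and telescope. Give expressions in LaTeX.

r(k) = 2*(k**3 + 8*k**2 + 14*k + 6)/(k**3 + 5*k**2 + k - 1) after simplifying.
Take A(k)=2, B(k)=1, C(k)=k**3 + 5*k**2 + k - 1.
f must satisfy (2)·f(k+1) − (1)·f(k) = k**3 + 5*k**2 + k - 1.
Bound: deg f ≤ 3.
Match coefficients ⇒ f(k) = (k - 1)**2*(k + 1).
So s_k = (B(k−1)f/C)·t_k = ((k - 1)**2*(k + 1)/(k**3 + 5*k**2 + k - 1))·t_k = 2**(k + 1)*(-k**3 + k**2 + k - 1).
s_(k+1) − s_k = 2**(k + 1)*(-k**3 - 5*k**2 - k + 1) = t_k.
Evaluate: s_(n+1) = 2**(n + 2)*n**2*(-n - 2); subtract s_(1) = 0 ⇒ S(n) = 2**(n + 2)*n**2*(-n - 2).

S(n) = 2^{n + 2} n^{2} \left(- n - 2\right)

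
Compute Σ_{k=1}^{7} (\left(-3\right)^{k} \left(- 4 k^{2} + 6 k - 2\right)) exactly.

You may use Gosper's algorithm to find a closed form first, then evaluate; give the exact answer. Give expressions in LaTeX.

t_(k+1)/t_k = 3*k*(-2*k - 1)/(2*k**2 - 3*k + 1).
Factor: A=-3; B=1; C=k**2 - 3*k/2 + 1/2.
Need (-3)·f(k+1) − (1)·f(k) = k**2 - 3*k/2 + 1/2.
From deg A=0, deg B=0, deg C=2: d=2.
A polynomial solution: f(k) = -(k - 2)*(k - 1)/4.
Certificate R = B(k−1)f/C = -(k - 2)/(2*(2*k - 1)) gives s_k = (-3)**k*(k**2 - 3*k + 2).
Check: Δs_k = (-3)**k*(-4*k**2 + 6*k - 2). ✓
Σ_(k=1)^(7) t_k = s_(8) − s_(1) = 275562 − (0) = 275562.

Σ = 275562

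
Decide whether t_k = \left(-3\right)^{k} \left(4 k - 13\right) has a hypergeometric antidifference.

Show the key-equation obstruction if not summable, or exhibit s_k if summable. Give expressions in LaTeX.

Step 1: r(k) = 3*(9 - 4*k)/(4*k - 13).
Normal form (A,B,C) = (-3, 1, k - 13/4).
Need (-3)·f(k+1) − (1)·f(k) = k - 13/4.
Degrees (0,0,1) ⇒ d ≤ 1.
Match coefficients ⇒ f(k) = -(k - 4)/4.
Get s_k = R·t_k = (-3)**k*(4 - k) with R(k) = B(k−1)f(k)/C(k) = -(k - 4)/(4*k - 13).
s_(k+1) − s_k = (-3)**k*(4*k - 13) = t_k.

Yes. s_k = \left(-3\right)^{k} \left(4 - k\right).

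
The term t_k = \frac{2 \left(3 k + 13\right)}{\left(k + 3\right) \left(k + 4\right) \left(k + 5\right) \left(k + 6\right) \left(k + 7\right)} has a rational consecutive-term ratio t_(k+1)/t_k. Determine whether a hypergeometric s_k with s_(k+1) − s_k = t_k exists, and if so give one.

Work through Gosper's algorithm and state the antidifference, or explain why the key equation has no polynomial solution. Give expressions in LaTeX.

Step 1: r(k) = (k + 3)*(3*k + 16)/((k + 8)*(3*k + 13)).
Gosper form: A/B · C(k+1)/C(k) with A=k + 3, B=k + 8, C=k + 13/3.
Solve (k + 3)·f(k+1) − (k + 7)·f(k) = k + 13/3.
From deg A=1, deg B=1, deg C=1: d=4.
Match coefficients ⇒ f(k) = k*(k + 4)*(k**2 + 14*k + 63)/270.
Get s_k = R·t_k = k*(k**2 + 14*k + 63)/(45*(k**3 + 14*k**2 + 63*k + 90)) with R(k) = B(k−1)f(k)/C(k) = k*(k + 4)*(k + 7)*(k**2 + 14*k + 63)/(90*(3*k + 13)).
s_(k+1) − s_k = 2*(3*k + 13)/(k**5 + 25*k**4 + 245*k**3 + 1175*k**2 + 2754*k + 2520) = t_k.

s_k = \frac{k \left(k^{2} + 14 k + 63\right)}{45 \left(k^{3} + 14 k^{2} + 63 k + 90\right)}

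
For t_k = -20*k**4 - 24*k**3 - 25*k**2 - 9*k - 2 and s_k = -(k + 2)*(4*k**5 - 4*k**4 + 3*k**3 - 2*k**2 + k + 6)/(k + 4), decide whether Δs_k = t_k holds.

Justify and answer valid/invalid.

s_(k+1) = (-4*k**6 - 28*k**5 - 75*k**4 - 104*k**3 - 79*k**2 - 38*k - 24)/(k + 5)
s_(k+1) − s_k = (-20*k**6 - 172*k**5 - 425*k**4 - 478*k**3 - 361*k**2 - 124*k - 36)/(k**2 + 9*k + 20)
(s_(k+1) − s_k) − t_k = 2*(16*k**5 + 108*k**4 + 118*k**3 + 111*k**2 + 37*k + 2)/(k**2 + 9*k + 20)

Invalid: residual 2*(16*k**5 + 108*k**4 + 118*k**3 + 111*k**2 + 37*k + 2)/(k**2 + 9*k + 20) ≠ 0.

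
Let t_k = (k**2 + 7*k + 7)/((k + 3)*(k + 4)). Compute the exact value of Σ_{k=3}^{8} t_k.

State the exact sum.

Σ = 67/12

Step 1: r(k) = (k + 3)*(7*k + (k + 1)**2 + 14)/((k + 5)*(k**2 + 7*k + 7)).
A = k + 3, B = k + 5, C = k**2 + 7*k + 7.
f must satisfy (k + 3)·f(k+1) − (k + 4)·f(k) = k**2 + 7*k + 7.
Bound: deg f ≤ 2.
Solve for f: f(k) = k*(3*k + 4)/3 (degree 2 ≤ 2).
Then R = B(k−1)f/C = k*(k + 4)*(3*k + 4)/(3*(k**2 + 7*k + 7)), so s_k = R(k)·t_k = k*(3*k + 4)/(3*(k + 3)).
Verify: (k**2 + 7*k + 7)/(k**2 + 7*k + 12) matches t_k.
Telescoping: Σ = s_(9) − s_(3) = 31/4 − (13/6) = 67/12.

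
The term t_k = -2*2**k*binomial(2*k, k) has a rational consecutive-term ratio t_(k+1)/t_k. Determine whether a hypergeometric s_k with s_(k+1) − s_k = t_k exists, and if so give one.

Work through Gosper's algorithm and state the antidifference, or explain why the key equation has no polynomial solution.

not Gosper-summable; s_k does not exist

r(k) = 4*(2*k + 1)/(k + 1) after simplifying.
Normal form (A,B,C) = (8*k + 4, k + 1, 1).
Need (8*k + 4)·f(k+1) − (k)·f(k) = 1.
Degrees (1,1,0) ⇒ d ≤ -1.
Negative degree bound (-1): no f exists, t_k not Gosper-summable.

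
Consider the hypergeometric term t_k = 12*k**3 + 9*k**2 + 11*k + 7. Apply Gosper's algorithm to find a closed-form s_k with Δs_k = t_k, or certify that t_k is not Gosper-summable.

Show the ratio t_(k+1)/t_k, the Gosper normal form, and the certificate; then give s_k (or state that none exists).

r(k) = (12*k**3 + 45*k**2 + 65*k + 39)/(12*k**3 + 9*k**2 + 11*k + 7) after simplifying.
So A=1 and B=1, with C=k**3 + 3*k**2/4 + 11*k/12 + 7/12.
Need (1)·f(k+1) − (1)·f(k) = k**3 + 3*k**2/4 + 11*k/12 + 7/12.
Degrees (0,0,3) ⇒ d ≤ 4.
Solving with deg f ≤ 4: f(k) = k*(3*k**3 - 3*k**2 + 4*k + 3)/12.
Then R = B(k−1)f/C = k*(3*k**3 - 3*k**2 + 4*k + 3)/(12*k**3 + 9*k**2 + 11*k + 7), so s_k = R(k)·t_k = k*(3*k**3 - 3*k**2 + 4*k + 3).
Δs = 12*k**3 + 9*k**2 + 11*k + 7, as required.

s_k = k*(3*k**3 - 3*k**2 + 4*k + 3)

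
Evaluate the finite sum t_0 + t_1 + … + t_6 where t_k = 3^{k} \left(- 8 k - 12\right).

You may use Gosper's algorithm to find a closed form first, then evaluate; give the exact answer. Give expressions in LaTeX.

The ratio is 3*(2*k + 5)/(2*k + 3).
Factor: A=3; B=1; C=k + 3/2.
Solve (3)·f(k+1) − (1)·f(k) = k + 3/2.
deg f ≤ 1 (via 0,0,1).
Coefficient equations give f(k) = k/2.
Then R = B(k−1)f/C = k/(2*k + 3), so s_k = R(k)·t_k = -4*3**k*k.
Verify: 3**k*(-8*k - 12) matches t_k.
Evaluate s at k=7 and k=0: -61236 and 0; difference -61236.

Σ = -61236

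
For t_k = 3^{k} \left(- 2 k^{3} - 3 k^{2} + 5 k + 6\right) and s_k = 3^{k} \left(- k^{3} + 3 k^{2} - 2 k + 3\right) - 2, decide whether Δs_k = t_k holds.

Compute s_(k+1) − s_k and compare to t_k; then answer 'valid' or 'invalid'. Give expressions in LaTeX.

s_(k+1) = -3**(k + 1)*k**3 + 3**(k + 1)*k + 3**(k + 2) - 2
s_(k+1) − s_k = 3**k*(-2*k**3 - 3*k**2 + 5*k + 6)
(s_(k+1) − s_k) − t_k = 0

Valid — Δs_k = t_k.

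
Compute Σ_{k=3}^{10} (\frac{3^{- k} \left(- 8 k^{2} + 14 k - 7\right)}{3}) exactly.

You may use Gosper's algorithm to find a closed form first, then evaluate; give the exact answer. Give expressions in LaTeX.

Σ = -202936/177147

Ratio r(k) = (8*k**2 + 2*k + 1)/(3*(8*k**2 - 14*k + 7)).
A = 1/3, B = 1, C = k**2 - 7*k/4 + 7/8.
Set up (1/3)·f(k+1) − (1)·f(k) − (k**2 - 7*k/4 + 7/8) = 0.
Degrees (0,0,2) ⇒ d ≤ 2.
Match coefficients ⇒ f(k) = -3*(4*k**2 - 3*k + 4)/8.
So s_k = (B(k−1)f/C)·t_k = (-3*(4*k**2 - 3*k + 4)/(8*k**2 - 14*k + 7))·t_k = (4*k**2 - 3*k + 4)/3**k.
Δs = (-8*k**2 + 14*k - 7)/(3*3**k), as required.
Sum = s_(11) − s_(3); s_(11) = 455/177147, s_(3) = 31/27 ⇒ -202936/177147.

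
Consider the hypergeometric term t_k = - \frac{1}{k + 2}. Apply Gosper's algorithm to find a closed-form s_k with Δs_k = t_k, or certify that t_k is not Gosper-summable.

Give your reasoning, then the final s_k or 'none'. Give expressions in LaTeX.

none — t_k is not Gosper-summable

Compute t_(k+1)/t_k: get (k + 2)/(k + 3).
Normal form (A,B,C) = (k + 2, k + 3, 1).
Key eq: (k + 2)·f(k+1) = (k + 2)·f(k) + (1).
d = 0 from the (1,1,0) case.
f = c0 ⇒ A·f(k+1) − B(k−1)·f(k) − C = -1. The system {-1 = 0} is inconsistent; no antidifference.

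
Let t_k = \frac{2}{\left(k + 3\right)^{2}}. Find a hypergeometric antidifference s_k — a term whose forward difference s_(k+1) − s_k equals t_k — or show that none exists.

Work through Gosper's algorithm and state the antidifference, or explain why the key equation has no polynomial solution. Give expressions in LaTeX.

Step 1: r(k) = (k + 3)**2/(k + 4)**2.
Normal form (A,B,C) = (k**2 + 6*k + 9, k**2 + 8*k + 16, 1).
Key eq: (k**2 + 6*k + 9)·f(k+1) = (k**2 + 6*k + 9)·f(k) + (1).
deg f ≤ 0 (via 2,2,0).
f = c0 ⇒ A·f(k+1) − B(k−1)·f(k) − C = -1. The system {-1 = 0} is inconsistent; no antidifference.

no hypergeometric antidifference exists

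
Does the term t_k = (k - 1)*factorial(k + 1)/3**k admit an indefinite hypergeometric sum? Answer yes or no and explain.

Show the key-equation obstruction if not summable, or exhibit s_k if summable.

Yes. s_k = 3**(1 - k)*factorial(k + 1).

Ratio r(k) = k*(k + 2)/(3*(k - 1)).
So A=k/3 + 2/3 and B=1, with C=k - 1.
Solve (k/3 + 2/3)·f(k+1) − (1)·f(k) = k - 1.
Bound: deg f ≤ 0.
A polynomial solution: f(k) = 3.
R(k) = B(k−1)·f(k)/C(k) = 3/(k - 1); s_k = R·t_k = 3**(1 - k)*factorial(k + 1).
Δs = (k - 1)*factorial(k + 1)/3**k, as required.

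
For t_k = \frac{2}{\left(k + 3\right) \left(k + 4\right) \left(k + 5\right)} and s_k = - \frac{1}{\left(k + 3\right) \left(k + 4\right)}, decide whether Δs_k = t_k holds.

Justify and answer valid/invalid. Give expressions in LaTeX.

s_(k+1) = -1/((k + 4)*(k + 5))
s_(k+1) − s_k = 2/(k**3 + 12*k**2 + 47*k + 60)
(s_(k+1) − s_k) − t_k = 0

Valid: the claim telescopes to t_k.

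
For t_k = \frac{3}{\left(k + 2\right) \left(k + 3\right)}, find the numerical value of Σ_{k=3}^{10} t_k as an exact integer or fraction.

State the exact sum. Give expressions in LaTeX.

Compute t_(k+1)/t_k: get (k + 2)/(k + 4).
Normal form (A,B,C) = (k + 2, k + 4, 1).
f must satisfy (k + 2)·f(k+1) − (k + 3)·f(k) = 1.
d = 1 from the (1,1,0) case.
Solve for f: f(k) = k/2 (degree 1 ≤ 1).
Get s_k = R·t_k = 3*k/(2*(k + 2)) with R(k) = B(k−1)f(k)/C(k) = k*(k + 3)/2.
s_(k+1) − s_k = 3/(k**2 + 5*k + 6) = t_k.
Sum = s_(11) − s_(3); s_(11) = 33/26, s_(3) = 9/10 ⇒ 24/65.

Σ = 24/65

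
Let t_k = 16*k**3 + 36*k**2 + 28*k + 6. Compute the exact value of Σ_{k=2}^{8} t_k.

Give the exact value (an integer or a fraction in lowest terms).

r(k) = (8*k**3 + 42*k**2 + 74*k + 43)/(8*k**3 + 18*k**2 + 14*k + 3) after simplifying.
Gosper form: A/B · C(k+1)/C(k) with A=1, B=1, C=k**3 + 9*k**2/4 + 7*k/4 + 3/8.
f must satisfy (1)·f(k+1) − (1)·f(k) = k**3 + 9*k**2/4 + 7*k/4 + 3/8.
d = 4 from the (0,0,3) case.
Match coefficients ⇒ f(k) = k*(2*k**3 + 2*k**2 - 1)/8.
R(k) = B(k−1)·f(k)/C(k) = k*(2*k**3 + 2*k**2 - 1)/(8*k**3 + 18*k**2 + 14*k + 3); s_k = R·t_k = 4*k**4 + 4*k**3 - 2*k.
Δs = 16*k**3 + 36*k**2 + 28*k + 6, as required.
Telescoping: Σ = s_(9) − s_(2) = 29142 − (92) = 29050.

Σ = 29050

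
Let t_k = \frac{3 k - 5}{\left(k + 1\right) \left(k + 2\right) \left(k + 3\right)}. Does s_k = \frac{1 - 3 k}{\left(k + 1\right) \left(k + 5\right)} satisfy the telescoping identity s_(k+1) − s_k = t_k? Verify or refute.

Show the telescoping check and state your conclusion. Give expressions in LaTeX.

s_(k+1) = (-3*k - 2)/((k + 2)*(k + 6))
s_(k+1) − s_k = (3*k**2 + k - 22)/(k**4 + 14*k**3 + 65*k**2 + 112*k + 60)
(s_(k+1) − s_k) − t_k = 6*(-3*k**2 - 9*k + 14)/(k**5 + 17*k**4 + 107*k**3 + 307*k**2 + 396*k + 180)

Invalid: residual \frac{6 \left(- 3 k^{2} - 9 k + 14\right)}{k^{5} + 17 k^{4} + 107 k^{3} + 307 k^{2} + 396 k + 180} ≠ 0.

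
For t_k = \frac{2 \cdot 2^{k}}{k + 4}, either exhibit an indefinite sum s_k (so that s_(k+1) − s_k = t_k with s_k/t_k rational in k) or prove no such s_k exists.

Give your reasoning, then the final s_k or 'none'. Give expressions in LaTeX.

no hypergeometric antidifference exists

t_(k+1)/t_k = 2*(k + 4)/(k + 5).
Normal form (A,B,C) = (2*k + 8, k + 5, 1).
f must satisfy (2*k + 8)·f(k+1) − (k + 4)·f(k) = 1.
deg f ≤ -1 (via 1,1,0).
Negative degree bound (-1): no f exists, t_k not Gosper-summable.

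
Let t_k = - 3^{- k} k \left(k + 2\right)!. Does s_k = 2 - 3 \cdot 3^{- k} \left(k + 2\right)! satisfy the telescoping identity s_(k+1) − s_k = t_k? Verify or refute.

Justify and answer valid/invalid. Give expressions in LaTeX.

s_(k+1) = -3*3**(-k - 1)*factorial(k + 3) + 2
s_(k+1) − s_k = -k*factorial(k + 2)/3**k
(s_(k+1) − s_k) − t_k = 0

valid (s_(k+1) − s_k reduces to t_k)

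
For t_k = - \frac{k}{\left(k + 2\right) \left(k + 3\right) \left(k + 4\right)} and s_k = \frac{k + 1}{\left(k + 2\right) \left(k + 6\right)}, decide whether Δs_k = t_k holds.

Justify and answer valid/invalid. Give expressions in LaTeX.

s_(k+1) = (k + 2)/((k + 3)*(k + 7))
s_(k+1) − s_k = (-k**2 - 3*k + 3)/(k**4 + 18*k**3 + 113*k**2 + 288*k + 252)
(s_(k+1) − s_k) − t_k = 3*(2*k**2 + 11*k + 4)/(k**5 + 22*k**4 + 185*k**3 + 740*k**2 + 1404*k + 1008)

Invalid: residual \frac{3 \left(2 k^{2} + 11 k + 4\right)}{k^{5} + 22 k^{4} + 185 k^{3} + 740 k^{2} + 1404 k + 1008} ≠ 0.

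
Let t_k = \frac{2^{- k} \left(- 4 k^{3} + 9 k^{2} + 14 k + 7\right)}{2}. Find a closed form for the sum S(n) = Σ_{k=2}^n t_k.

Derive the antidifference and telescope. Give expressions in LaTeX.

S(n) = \frac{2^{- n} \left(- 28 \cdot 2^{n} + 4 n^{3} + 15 n^{2} + 22 n + 15\right)}{2}

The ratio is (4*k**3 + 3*k**2 - 20*k - 26)/(2*(4*k**3 - 9*k**2 - 14*k - 7)).
So A=1/2 and B=1, with C=k**3 - 9*k**2/4 - 7*k/2 - 7/4.
Set up (1/2)·f(k+1) − (1)·f(k) − (k**3 - 9*k**2/4 - 7*k/2 - 7/4) = 0.
Bound: deg f ≤ 3.
Match coefficients ⇒ f(k) = -(4*k**3 + 3*k**2 + 4*k + 4)/2.
Then R = B(k−1)f/C = -2*(4*k**3 + 3*k**2 + 4*k + 4)/(4*k**3 - 9*k**2 - 14*k - 7), so s_k = R(k)·t_k = (4*k**3 + 3*k**2 + 4*k + 4)/2**k.
Check: Δs_k = (-4*k**3 + 9*k**2 + 14*k + 7)/(2*2**k). ✓
Evaluate: s_(n+1) = 2**(-n - 1)*(4*n**3 + 15*n**2 + 22*n + 15); subtract s_(2) = 14 ⇒ S(n) = (-28*2**n + 4*n**3 + 15*n**2 + 22*n + 15)/(2*2**n).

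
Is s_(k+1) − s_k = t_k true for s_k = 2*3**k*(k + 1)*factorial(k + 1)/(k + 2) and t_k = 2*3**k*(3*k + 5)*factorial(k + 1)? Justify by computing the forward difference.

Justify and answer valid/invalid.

s_(k+1) = 6*3**k*(k + 2)*factorial(k + 2)/(k + 3)
s_(k+1) − s_k = 2*3**k*(3*k**3 + 17*k**2 + 32*k + 21)*factorial(k + 1)/((k + 2)*(k + 3))
(s_(k+1) − s_k) − t_k = -2*3**k*(3*k**2 + 11*k + 9)*factorial(k + 1)/((k + 2)*(k + 3))

Invalid: residual -2*3**k*(3*k**2 + 11*k + 9)*factorial(k + 1)/((k + 2)*(k + 3)) ≠ 0.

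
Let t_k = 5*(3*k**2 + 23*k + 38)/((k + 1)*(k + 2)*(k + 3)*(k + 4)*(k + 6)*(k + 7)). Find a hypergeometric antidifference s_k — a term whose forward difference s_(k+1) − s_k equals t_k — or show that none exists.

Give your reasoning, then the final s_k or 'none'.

s_k = 5*k*(k**2 + 10*k + 27)/(18*(k**3 + 10*k**2 + 27*k + 18))

Ratio r(k) = (k + 1)*(k + 6)*(23*k + 3*(k + 1)**2 + 61)/((k + 5)*(k + 8)*(3*k**2 + 23*k + 38)).
A = k + 1, B = k + 8, C = k**3 + 38*k**2/3 + 51*k + 190/3.
Set up (k + 1)·f(k+1) − (k + 7)·f(k) − (k**3 + 38*k**2/3 + 51*k + 190/3) = 0.
From deg A=1, deg B=1, deg C=3: d=6.
Solve for f: f(k) = k*(k + 2)*(k + 4)*(k + 5)*(k**2 + 10*k + 27)/54 (degree 6 ≤ 6).
Get s_k = R·t_k = 5*k*(k**2 + 10*k + 27)/(18*(k**3 + 10*k**2 + 27*k + 18)) with R(k) = B(k−1)f(k)/C(k) = k*(k + 2)*(k + 4)*(k + 7)*(k**2 + 10*k + 27)/(18*(3*k**2 + 23*k + 38)).
Δs = 5*(3*k**2 + 23*k + 38)/(k**6 + 23*k**5 + 207*k**4 + 925*k**3 + 2144*k**2 + 2412*k + 1008), as required.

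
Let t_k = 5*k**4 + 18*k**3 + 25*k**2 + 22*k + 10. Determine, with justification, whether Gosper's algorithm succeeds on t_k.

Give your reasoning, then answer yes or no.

Yes. s_k = k*(k**4 + 2*k**3 + k**2 + 3*k + 3).

Compute t_(k+1)/t_k: get (5*k**4 + 38*k**3 + 109*k**2 + 146*k + 80)/(5*k**4 + 18*k**3 + 25*k**2 + 22*k + 10).
Take A(k)=1, B(k)=1, C(k)=k**4 + 18*k**3/5 + 5*k**2 + 22*k/5 + 2.
Set up (1)·f(k+1) − (1)·f(k) − (k**4 + 18*k**3/5 + 5*k**2 + 22*k/5 + 2) = 0.
Degrees (0,0,4) ⇒ d ≤ 5.
Coefficient equations give f(k) = k*(k + 1)*(k**3 + k**2 + 3)/5.
Certificate R = B(k−1)f/C = k*(k**3 + k**2 + 3)/(5*k**3 + 13*k**2 + 12*k + 10) gives s_k = k*(k**4 + 2*k**3 + k**2 + 3*k + 3).
Δs = 5*k**4 + 18*k**3 + 25*k**2 + 22*k + 10, as required.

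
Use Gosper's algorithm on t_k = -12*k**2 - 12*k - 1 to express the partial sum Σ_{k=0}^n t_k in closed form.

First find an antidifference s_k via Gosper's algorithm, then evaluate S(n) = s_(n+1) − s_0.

S(n) = -4*n**3 - 12*n**2 - 9*n - 1

Step 1: r(k) = (12*k**2 + 36*k + 25)/(12*k**2 + 12*k + 1).
Normal form (A,B,C) = (1, 1, k**2 + k + 1/12).
Need (1)·f(k+1) − (1)·f(k) = k**2 + k + 1/12.
d = 3 from the (0,0,2) case.
Solve for f: f(k) = k*(4*k**2 - 3)/12 (degree 3 ≤ 3).
Get s_k = R·t_k = k*(3 - 4*k**2) with R(k) = B(k−1)f(k)/C(k) = k*(4*k**2 - 3)/(12*k**2 + 12*k + 1).
Δs = -12*k**2 - 12*k - 1, as required.
Telescope: S(n) = s_(n+1) − s_(0) = -4*n**3 - 12*n**2 - 9*n - 1 − (0) = -4*n**3 - 12*n**2 - 9*n - 1.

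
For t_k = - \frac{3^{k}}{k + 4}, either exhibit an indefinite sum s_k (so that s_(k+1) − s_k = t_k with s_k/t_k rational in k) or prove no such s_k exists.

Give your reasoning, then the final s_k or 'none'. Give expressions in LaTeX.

r(k) = 3*(k + 4)/(k + 5) after simplifying.
Gosper form: A/B · C(k+1)/C(k) with A=3*k + 12, B=k + 5, C=1.
f must satisfy (3*k + 12)·f(k+1) − (k + 4)·f(k) = 1.
Degrees (1,1,0) ⇒ d ≤ -1.
Bound -1 < 0, so the key equation has no polynomial solution.

none — t_k is not Gosper-summable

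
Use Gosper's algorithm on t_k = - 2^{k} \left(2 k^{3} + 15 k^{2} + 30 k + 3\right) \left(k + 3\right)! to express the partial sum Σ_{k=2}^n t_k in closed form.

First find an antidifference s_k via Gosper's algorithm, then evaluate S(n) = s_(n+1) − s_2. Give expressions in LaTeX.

S(n) = - 2 \cdot 2^{n} n^{2} \left(n + 4\right)! - 8 \cdot 2^{n} n \left(n + 4\right)! + 2400

The ratio is 2*(2*k**4 + 29*k**3 + 150*k**2 + 314*k + 200)/(2*k**3 + 15*k**2 + 30*k + 3).
Take A(k)=2*k + 8, B(k)=1, C(k)=k**3 + 15*k**2/2 + 15*k + 3/2.
Need (2*k + 8)·f(k+1) − (1)·f(k) = k**3 + 15*k**2/2 + 15*k + 3/2.
From deg A=1, deg B=0, deg C=3: d=2.
Solve for f: f(k) = (k - 1)*(k + 3)/2 (degree 2 ≤ 2).
So s_k = (B(k−1)f/C)·t_k = ((k - 1)*(k + 3)/(2*k**3 + 15*k**2 + 30*k + 3))·t_k = -2**k*(k - 1)*(k + 3)*factorial(k + 3).
Verify: -2**k*(2*k**3 + 15*k**2 + 30*k + 3)*factorial(k + 3) matches t_k.
Σ_(k=2)^n t_k = s_(n+1) − s_(2) = (-2**(n + 1)*n*(n + 4)*factorial(n + 4)) − (-2400), i.e. -2*2**n*n**2*factorial(n + 4) - 8*2**n*n*factorial(n + 4) + 2400.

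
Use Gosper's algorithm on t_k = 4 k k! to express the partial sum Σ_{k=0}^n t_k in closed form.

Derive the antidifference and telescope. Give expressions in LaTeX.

S(n) = 4 \left(n + 1\right)! - 4

t_(k+1)/t_k = (k + 1)**2/k.
Gosper form: A/B · C(k+1)/C(k) with A=k + 1, B=1, C=k.
f must satisfy (k + 1)·f(k+1) − (1)·f(k) = k.
Degrees (1,0,1) ⇒ d ≤ 0.
Match coefficients ⇒ f(k) = 1.
So s_k = (B(k−1)f/C)·t_k = (1/k)·t_k = 4*factorial(k).
Verify: 4*k*factorial(k) matches t_k.
Σ_(k=0)^n t_k = s_(n+1) − s_(0) = (4*factorial(n + 1)) − (4), i.e. 4*factorial(n + 1) - 4.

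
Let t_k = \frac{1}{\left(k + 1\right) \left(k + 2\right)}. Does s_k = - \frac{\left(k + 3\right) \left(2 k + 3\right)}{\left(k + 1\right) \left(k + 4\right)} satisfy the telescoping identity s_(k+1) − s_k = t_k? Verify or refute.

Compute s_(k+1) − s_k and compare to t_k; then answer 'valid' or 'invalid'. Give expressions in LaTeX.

Invalid: residual \frac{2 \left(- k^{2} - 4 k - 5\right)}{k^{4} + 12 k^{3} + 49 k^{2} + 78 k + 40} ≠ 0.

s_(k+1) = -(k + 4)*(2*k + 5)/((k + 2)*(k + 5))
s_(k+1) − s_k = (-k**2 + k + 10)/(k**4 + 12*k**3 + 49*k**2 + 78*k + 40)
(s_(k+1) − s_k) − t_k = 2*(-k**2 - 4*k - 5)/(k**4 + 12*k**3 + 49*k**2 + 78*k + 40)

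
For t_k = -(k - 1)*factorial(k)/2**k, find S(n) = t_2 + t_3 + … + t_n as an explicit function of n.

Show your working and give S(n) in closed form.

S(n) = (2**n - n*factorial(n) - factorial(n))/2**n

r(k) = k*(k + 1)/(2*(k - 1)) after simplifying.
A = k/2 + 1/2, B = 1, C = k - 1.
Key eq: (k/2 + 1/2)·f(k+1) = (1)·f(k) + (k - 1).
From deg A=1, deg B=0, deg C=1: d=0.
Solving with deg f ≤ 0: f(k) = 2.
Get s_k = R·t_k = -2**(1 - k)*factorial(k) with R(k) = B(k−1)f(k)/C(k) = 2/(k - 1).
Δs = -(k - 1)*factorial(k)/2**k, as required.
Σ_(k=2)^n t_k = s_(n+1) − s_(2) = (-factorial(n + 1)/2**n) − (-1), i.e. (2**n - n*factorial(n) - factorial(n))/2**n.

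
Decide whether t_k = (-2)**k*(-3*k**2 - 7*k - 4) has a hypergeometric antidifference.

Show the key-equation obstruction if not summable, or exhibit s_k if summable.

Yes. s_k = (-2)**k*k*(k + 1).

t_(k+1)/t_k = 2*(-3*k**2 - 13*k - 14)/(3*k**2 + 7*k + 4).
So A=-2 and B=1, with C=k**2 + 7*k/3 + 4/3.
Key eq: (-2)·f(k+1) = (1)·f(k) + (k**2 + 7*k/3 + 4/3).
Bound: deg f ≤ 2.
Solving with deg f ≤ 2: f(k) = -k*(k + 1)/3.
Certificate R = B(k−1)f/C = -k/(3*k + 4) gives s_k = (-2)**k*k*(k + 1).
Check: Δs_k = (-2)**k*(-3*k - 4)*(k + 1). ✓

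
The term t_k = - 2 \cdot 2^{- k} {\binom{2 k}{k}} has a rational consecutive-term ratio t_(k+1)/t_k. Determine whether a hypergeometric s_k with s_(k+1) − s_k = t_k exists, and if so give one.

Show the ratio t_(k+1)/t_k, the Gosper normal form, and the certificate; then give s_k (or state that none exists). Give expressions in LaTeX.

The ratio is (2*k + 1)/(k + 1).
Gosper form: A/B · C(k+1)/C(k) with A=2*k + 1, B=k + 1, C=1.
f must satisfy (2*k + 1)·f(k+1) − (k)·f(k) = 1.
Bound: deg f ≤ -1.
Negative degree bound (-1): no f exists, t_k not Gosper-summable.

not Gosper-summable; s_k does not exist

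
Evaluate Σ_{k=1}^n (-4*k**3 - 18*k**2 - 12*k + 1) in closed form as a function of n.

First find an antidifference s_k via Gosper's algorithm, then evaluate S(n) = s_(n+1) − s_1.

Step 1: r(k) = (4*k**3 + 30*k**2 + 60*k + 33)/(4*k**3 + 18*k**2 + 12*k - 1).
Take A(k)=1, B(k)=1, C(k)=k**3 + 9*k**2/2 + 3*k - 1/4.
Set up (1)·f(k+1) − (1)·f(k) − (k**3 + 9*k**2/2 + 3*k - 1/4) = 0.
deg f ≤ 4 (via 0,0,3).
Coefficient equations give f(k) = k*(k**3 + 4*k**2 - 2*k - 4)/4.
Certificate R = B(k−1)f/C = k*(k**3 + 4*k**2 - 2*k - 4)/(4*k**3 + 18*k**2 + 12*k - 1) gives s_k = k*(-k**3 - 4*k**2 + 2*k + 4).
Check: Δs_k = -4*k**3 - 18*k**2 - 12*k + 1. ✓
Σ_(k=1)^n t_k = s_(n+1) − s_(1) = (-n**4 - 8*n**3 - 16*n**2 - 8*n + 1) − (1), i.e. n*(-n**3 - 8*n**2 - 16*n - 8).

S(n) = n*(-n**3 - 8*n**2 - 16*n - 8)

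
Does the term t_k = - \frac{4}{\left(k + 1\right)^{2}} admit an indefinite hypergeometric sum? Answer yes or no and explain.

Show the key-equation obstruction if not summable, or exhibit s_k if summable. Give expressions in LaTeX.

No — t_k has no hypergeometric antidifference.

t_(k+1)/t_k = (k + 1)**2/(k + 2)**2.
So A=k**2 + 2*k + 1 and B=k**2 + 4*k + 4, with C=1.
Set up (k**2 + 2*k + 1)·f(k+1) − (k**2 + 2*k + 1)·f(k) − (1) = 0.
From deg A=2, deg B=2, deg C=0: d=0.
f = c0 ⇒ A·f(k+1) − B(k−1)·f(k) − C = -1. The system {-1 = 0} is inconsistent; no antidifference.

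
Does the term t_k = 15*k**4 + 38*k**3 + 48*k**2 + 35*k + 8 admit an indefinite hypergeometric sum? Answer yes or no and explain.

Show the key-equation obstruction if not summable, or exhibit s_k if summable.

Yes. s_k = k*(3*k**4 + 2*k**3 + 2*k**2 + 3*k - 2).

Ratio r(k) = (15*k**4 + 98*k**3 + 252*k**2 + 305*k + 144)/(15*k**4 + 38*k**3 + 48*k**2 + 35*k + 8).
Take A(k)=1, B(k)=1, C(k)=k**4 + 38*k**3/15 + 16*k**2/5 + 7*k/3 + 8/15.
Key eq: (1)·f(k+1) = (1)·f(k) + (k**4 + 38*k**3/15 + 16*k**2/5 + 7*k/3 + 8/15).
d = 5 from the (0,0,4) case.
Coefficient equations give f(k) = k*(3*k**4 + 2*k**3 + 2*k**2 + 3*k - 2)/15.
R(k) = B(k−1)·f(k)/C(k) = k*(3*k**4 + 2*k**3 + 2*k**2 + 3*k - 2)/(15*k**4 + 38*k**3 + 48*k**2 + 35*k + 8); s_k = R·t_k = k*(3*k**4 + 2*k**3 + 2*k**2 + 3*k - 2).
Verify: 15*k**4 + 38*k**3 + 48*k**2 + 35*k + 8 matches t_k.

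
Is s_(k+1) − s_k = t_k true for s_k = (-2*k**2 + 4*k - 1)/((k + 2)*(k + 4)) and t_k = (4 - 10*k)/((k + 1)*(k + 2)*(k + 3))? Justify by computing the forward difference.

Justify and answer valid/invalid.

Invalid: residual 3*(-2*k**3 + 8*k**2 + 47*k - 19)/(k**5 + 15*k**4 + 85*k**3 + 225*k**2 + 274*k + 120) ≠ 0.

s_(k+1) = (1 - 2*k**2)/(k**2 + 8*k + 15)
s_(k+1) − s_k = (-16*k**2 - 46*k + 23)/(k**4 + 14*k**3 + 71*k**2 + 154*k + 120)
(s_(k+1) − s_k) − t_k = 3*(-2*k**3 + 8*k**2 + 47*k - 19)/(k**5 + 15*k**4 + 85*k**3 + 225*k**2 + 274*k + 120)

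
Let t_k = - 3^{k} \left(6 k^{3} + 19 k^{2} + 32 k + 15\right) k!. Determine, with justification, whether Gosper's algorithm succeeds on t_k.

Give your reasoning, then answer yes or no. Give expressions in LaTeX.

Compute t_(k+1)/t_k: get 3*(6*k**4 + 43*k**3 + 125*k**2 + 160*k + 72)/(6*k**3 + 19*k**2 + 32*k + 15).
A = 3*k + 3, B = 1, C = k**3 + 19*k**2/6 + 16*k/3 + 5/2.
Need (3*k + 3)·f(k+1) − (1)·f(k) = k**3 + 19*k**2/6 + 16*k/3 + 5/2.
Degrees (1,0,3) ⇒ d ≤ 2.
A polynomial solution: f(k) = (2*k**2 + k + 3)/6.
Get s_k = R·t_k = -3**k*(2*k**2 + k + 3)*factorial(k) with R(k) = B(k−1)f(k)/C(k) = (2*k**2 + k + 3)/(6*k**3 + 19*k**2 + 32*k + 15).
Verify: -3**k*(6*k**3 + 19*k**2 + 32*k + 15)*factorial(k) matches t_k.

Yes. s_k = - 3^{k} \left(2 k^{2} + k + 3\right) k!.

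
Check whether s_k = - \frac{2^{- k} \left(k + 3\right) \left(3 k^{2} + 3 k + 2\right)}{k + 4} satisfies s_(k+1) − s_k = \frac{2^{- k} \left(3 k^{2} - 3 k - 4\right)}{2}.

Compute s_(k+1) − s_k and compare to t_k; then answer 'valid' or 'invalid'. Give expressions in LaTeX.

s_(k+1) = -(k + 4)*(3*k + 3*(k + 1)**2 + 5)/(2*2**k*(k + 5))
s_(k+1) − s_k = (3*k**4 + 21*k**3 + 14*k**2 - 86*k - 68)/(2*2**k*(k**2 + 9*k + 20))
(s_(k+1) − s_k) − t_k = (-3*k**3 - 15*k**2 + 10*k + 12)/(2*2**k*(k**2 + 9*k + 20))

Invalid: residual \frac{2^{- k} \left(- 3 k^{3} - 15 k^{2} + 10 k + 12\right)}{2 \left(k^{2} + 9 k + 20\right)} ≠ 0.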